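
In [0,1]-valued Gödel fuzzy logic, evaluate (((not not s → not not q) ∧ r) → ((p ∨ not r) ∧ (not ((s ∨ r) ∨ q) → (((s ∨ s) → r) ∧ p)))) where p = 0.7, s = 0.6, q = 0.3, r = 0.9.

not s: Gödel ¬ of 0.6 = 0 (operand ≠ 0)
not not s: Gödel ¬ of 0 = 1 (operand is 0)
not q: Gödel ¬ of 0.3 = 0 (operand ≠ 0)
not not q: Gödel ¬ of 0 = 1 (operand is 0)
(not not s → not not q): 1 ≤ 1, so result = 1
((not not s → not not q) ∧ r) = min(1, 0.9) = 0.9
not r: Gödel ¬ of 0.9 = 0 (operand ≠ 0)
(p ∨ not r) = max(0.7, 0) = 0.7
(s ∨ r) = max(0.6, 0.9) = 0.9
((s ∨ r) ∨ q) = max(0.9, 0.3) = 0.9
not ((s ∨ r) ∨ q): Gödel ¬ of 0.9 = 0 (operand ≠ 0)
(s ∨ s) = max(0.6, 0.6) = 0.6
((s ∨ s) → r): 0.6 ≤ 0.9, so result = 1
(((s ∨ s) → r) ∧ p) = min(1, 0.7) = 0.7
(not ((s ∨ r) ∨ q) → (((s ∨ s) → r) ∧ p)): 0 ≤ 0.7, so result = 1
((p ∨ not r) ∧ (not ((s ∨ r) ∨ q) → (((s ∨ s) → r) ∧ p))) = min(0.7, 1) = 0.7
(((not not s → not not q) ∧ r) → ((p ∨ not r) ∧ (not ((s ∨ r) ∨ q) → (((s ∨ s) → r) ∧ p)))): 0.9 > 0.7, so result = 0.7

0.70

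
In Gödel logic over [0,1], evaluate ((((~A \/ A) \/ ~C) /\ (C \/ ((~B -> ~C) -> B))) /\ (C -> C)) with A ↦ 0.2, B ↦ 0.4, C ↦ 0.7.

~A: Gödel ¬ of 0.2 = 0 (operand ≠ 0)
(~A \/ A) = max(0, 0.2) = 0.2
~C: Gödel ¬ of 0.7 = 0 (operand ≠ 0)
((~A \/ A) \/ ~C) = max(0.2, 0) = 0.2
~B: Gödel ¬ of 0.4 = 0 (operand ≠ 0)
~C: Gödel ¬ of 0.7 = 0 (operand ≠ 0)
(~B -> ~C): 0 ≤ 0, so result = 1
((~B -> ~C) -> B): 1 > 0.4, so result = 0.4
(C \/ ((~B -> ~C) -> B)) = max(0.7, 0.4) = 0.7
(((~A \/ A) \/ ~C) /\ (C \/ ((~B -> ~C) -> B))) = min(0.2, 0.7) = 0.2
(C -> C): 0.7 ≤ 0.7, so result = 1
((((~A \/ A) \/ ~C) /\ (C \/ ((~B -> ~C) -> B))) /\ (C -> C)) = min(0.2, 1) = 0.2

0.20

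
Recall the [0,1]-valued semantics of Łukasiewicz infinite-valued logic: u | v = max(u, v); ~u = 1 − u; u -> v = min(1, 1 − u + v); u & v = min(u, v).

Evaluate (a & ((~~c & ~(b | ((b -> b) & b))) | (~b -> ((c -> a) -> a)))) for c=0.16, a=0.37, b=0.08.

0.37

~c: Łukasiewicz ¬ gives 1 − 0.16 = 0.84
~~c: Łukasiewicz ¬ gives 1 − 0.84 = 0.16
(b -> b): min(1, 1 − 0.08 + 0.08) = 1
((b -> b) & b) = min(1, 0.08) = 0.08
(b | ((b -> b) & b)) = max(0.08, 0.08) = 0.08
~(b | ((b -> b) & b)): Łukasiewicz ¬ gives 1 − 0.08 = 0.92
(~~c & ~(b | ((b -> b) & b))) = min(0.16, 0.92) = 0.16
~b: Łukasiewicz ¬ gives 1 − 0.08 = 0.92
(c -> a): min(1, 1 − 0.16 + 0.37) = 1
((c -> a) -> a): min(1, 1 − 1 + 0.37) = 0.37
(~b -> ((c -> a) -> a)): min(1, 1 − 0.92 + 0.37) = 0.45
((~~c & ~(b | ((b -> b) & b))) | (~b -> ((c -> a) -> a))) = max(0.16, 0.45) = 0.45
(a & ((~~c & ~(b | ((b -> b) & b))) | (~b -> ((c -> a) -> a)))) = min(0.37, 0.45) = 0.37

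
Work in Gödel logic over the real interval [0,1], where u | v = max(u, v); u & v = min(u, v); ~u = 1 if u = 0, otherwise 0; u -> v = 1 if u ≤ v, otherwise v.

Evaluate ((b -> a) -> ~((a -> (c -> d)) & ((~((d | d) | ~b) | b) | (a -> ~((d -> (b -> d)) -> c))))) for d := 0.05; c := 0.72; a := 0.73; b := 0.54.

(b -> a): 0.54 ≤ 0.73, so result = 1
(c -> d): 0.72 > 0.05, so result = 0.05
(a -> (c -> d)): 0.73 > 0.05, so result = 0.05
(d | d) = max(0.05, 0.05) = 0.05
~b: Gödel ¬ of 0.54 = 0 (operand ≠ 0)
((d | d) | ~b) = max(0.05, 0) = 0.05
~((d | d) | ~b): Gödel ¬ of 0.05 = 0 (operand ≠ 0)
(~((d | d) | ~b) | b) = max(0, 0.54) = 0.54
(b -> d): 0.54 > 0.05, so result = 0.05
(d -> (b -> d)): 0.05 ≤ 0.05, so result = 1
((d -> (b -> d)) -> c): 1 > 0.72, so result = 0.72
~((d -> (b -> d)) -> c): Gödel ¬ of 0.72 = 0 (operand ≠ 0)
(a -> ~((d -> (b -> d)) -> c)): 0.73 > 0, so result = 0
((~((d | d) | ~b) | b) | (a -> ~((d -> (b -> d)) -> c))) = max(0.54, 0) = 0.54
((a -> (c -> d)) & ((~((d | d) | ~b) | b) | (a -> ~((d -> (b -> d)) -> c)))) = min(0.05, 0.54) = 0.05
~((a -> (c -> d)) & ((~((d | d) | ~b) | b) | (a -> ~((d -> (b -> d)) -> c)))): Gödel ¬ of 0.05 = 0 (operand ≠ 0)
((b -> a) -> ~((a -> (c -> d)) & ((~((d | d) | ~b) | b) | (a -> ~((d -> (b -> d)) -> c))))): 1 > 0, so result = 0

0.00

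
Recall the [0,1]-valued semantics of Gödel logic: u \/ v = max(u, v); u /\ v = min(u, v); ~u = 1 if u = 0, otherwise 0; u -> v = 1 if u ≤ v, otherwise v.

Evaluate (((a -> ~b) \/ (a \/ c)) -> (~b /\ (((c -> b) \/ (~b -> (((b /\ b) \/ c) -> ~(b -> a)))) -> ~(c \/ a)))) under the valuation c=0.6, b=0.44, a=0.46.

0.00

~b: Gödel ¬ of 0.44 = 0 (operand ≠ 0)
(a -> ~b): 0.46 > 0, so result = 0
(a \/ c) = max(0.46, 0.6) = 0.6
((a -> ~b) \/ (a \/ c)) = max(0, 0.6) = 0.6
~b: Gödel ¬ of 0.44 = 0 (operand ≠ 0)
(c -> b): 0.6 > 0.44, so result = 0.44
~b: Gödel ¬ of 0.44 = 0 (operand ≠ 0)
(b /\ b) = min(0.44, 0.44) = 0.44
((b /\ b) \/ c) = max(0.44, 0.6) = 0.6
(b -> a): 0.44 ≤ 0.46, so result = 1
~(b -> a): Gödel ¬ of 1 = 0 (operand ≠ 0)
(((b /\ b) \/ c) -> ~(b -> a)): 0.6 > 0, so result = 0
(~b -> (((b /\ b) \/ c) -> ~(b -> a))): 0 ≤ 0, so result = 1
((c -> b) \/ (~b -> (((b /\ b) \/ c) -> ~(b -> a)))) = max(0.44, 1) = 1
(c \/ a) = max(0.6, 0.46) = 0.6
~(c \/ a): Gödel ¬ of 0.6 = 0 (operand ≠ 0)
(((c -> b) \/ (~b -> (((b /\ b) \/ c) -> ~(b -> a)))) -> ~(c \/ a)): 1 > 0, so result = 0
(~b /\ (((c -> b) \/ (~b -> (((b /\ b) \/ c) -> ~(b -> a)))) -> ~(c \/ a))) = min(0, 0) = 0
(((a -> ~b) \/ (a \/ c)) -> (~b /\ (((c -> b) \/ (~b -> (((b /\ b) \/ c) -> ~(b -> a)))) -> ~(c \/ a)))): 0.6 > 0, so result = 0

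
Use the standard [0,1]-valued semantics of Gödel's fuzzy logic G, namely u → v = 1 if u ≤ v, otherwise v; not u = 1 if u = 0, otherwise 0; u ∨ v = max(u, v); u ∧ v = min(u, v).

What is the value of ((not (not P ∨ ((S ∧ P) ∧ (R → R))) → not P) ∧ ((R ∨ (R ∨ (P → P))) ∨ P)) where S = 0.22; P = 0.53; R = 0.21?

not P: Gödel ¬ of 0.53 = 0 (operand ≠ 0)
(S ∧ P) = min(0.22, 0.53) = 0.22
(R → R): 0.21 ≤ 0.21, so result = 1
((S ∧ P) ∧ (R → R)) = min(0.22, 1) = 0.22
(not P ∨ ((S ∧ P) ∧ (R → R))) = max(0, 0.22) = 0.22
not (not P ∨ ((S ∧ P) ∧ (R → R))): Gödel ¬ of 0.22 = 0 (operand ≠ 0)
not P: Gödel ¬ of 0.53 = 0 (operand ≠ 0)
(not (not P ∨ ((S ∧ P) ∧ (R → R))) → not P): 0 ≤ 0, so result = 1
(P → P): 0.53 ≤ 0.53, so result = 1
(R ∨ (P → P)) = max(0.21, 1) = 1
(R ∨ (R ∨ (P → P))) = max(0.21, 1) = 1
((R ∨ (R ∨ (P → P))) ∨ P) = max(1, 0.53) = 1
((not (not P ∨ ((S ∧ P) ∧ (R → R))) → not P) ∧ ((R ∨ (R ∨ (P → P))) ∨ P)) = min(1, 1) = 1

1.00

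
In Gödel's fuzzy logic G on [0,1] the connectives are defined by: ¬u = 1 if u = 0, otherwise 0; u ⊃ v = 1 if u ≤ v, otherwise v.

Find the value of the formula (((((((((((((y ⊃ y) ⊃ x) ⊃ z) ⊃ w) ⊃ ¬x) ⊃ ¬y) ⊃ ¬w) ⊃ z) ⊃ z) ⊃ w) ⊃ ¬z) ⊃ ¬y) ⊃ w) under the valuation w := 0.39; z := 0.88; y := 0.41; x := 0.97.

(y ⊃ y): 0.41 ≤ 0.41, so result = 1
((y ⊃ y) ⊃ x): 1 > 0.97, so result = 0.97
(((y ⊃ y) ⊃ x) ⊃ z): 0.97 > 0.88, so result = 0.88
((((y ⊃ y) ⊃ x) ⊃ z) ⊃ w): 0.88 > 0.39, so result = 0.39
¬x: Gödel ¬ of 0.97 = 0 (operand ≠ 0)
(((((y ⊃ y) ⊃ x) ⊃ z) ⊃ w) ⊃ ¬x): 0.39 > 0, so result = 0
¬y: Gödel ¬ of 0.41 = 0 (operand ≠ 0)
((((((y ⊃ y) ⊃ x) ⊃ z) ⊃ w) ⊃ ¬x) ⊃ ¬y): 0 ≤ 0, so result = 1
¬w: Gödel ¬ of 0.39 = 0 (operand ≠ 0)
(((((((y ⊃ y) ⊃ x) ⊃ z) ⊃ w) ⊃ ¬x) ⊃ ¬y) ⊃ ¬w): 1 > 0, so result = 0
((((((((y ⊃ y) ⊃ x) ⊃ z) ⊃ w) ⊃ ¬x) ⊃ ¬y) ⊃ ¬w) ⊃ z): 0 ≤ 0.88, so result = 1
(((((((((y ⊃ y) ⊃ x) ⊃ z) ⊃ w) ⊃ ¬x) ⊃ ¬y) ⊃ ¬w) ⊃ z) ⊃ z): 1 > 0.88, so result = 0.88
((((((((((y ⊃ y) ⊃ x) ⊃ z) ⊃ w) ⊃ ¬x) ⊃ ¬y) ⊃ ¬w) ⊃ z) ⊃ z) ⊃ w): 0.88 > 0.39, so result = 0.39
¬z: Gödel ¬ of 0.88 = 0 (operand ≠ 0)
(((((((((((y ⊃ y) ⊃ x) ⊃ z) ⊃ w) ⊃ ¬x) ⊃ ¬y) ⊃ ¬w) ⊃ z) ⊃ z) ⊃ w) ⊃ ¬z): 0.39 > 0, so result = 0
¬y: Gödel ¬ of 0.41 = 0 (operand ≠ 0)
((((((((((((y ⊃ y) ⊃ x) ⊃ z) ⊃ w) ⊃ ¬x) ⊃ ¬y) ⊃ ¬w) ⊃ z) ⊃ z) ⊃ w) ⊃ ¬z) ⊃ ¬y): 0 ≤ 0, so result = 1
(((((((((((((y ⊃ y) ⊃ x) ⊃ z) ⊃ w) ⊃ ¬x) ⊃ ¬y) ⊃ ¬w) ⊃ z) ⊃ z) ⊃ w) ⊃ ¬z) ⊃ ¬y) ⊃ w): 1 > 0.39, so result = 0.39

0.39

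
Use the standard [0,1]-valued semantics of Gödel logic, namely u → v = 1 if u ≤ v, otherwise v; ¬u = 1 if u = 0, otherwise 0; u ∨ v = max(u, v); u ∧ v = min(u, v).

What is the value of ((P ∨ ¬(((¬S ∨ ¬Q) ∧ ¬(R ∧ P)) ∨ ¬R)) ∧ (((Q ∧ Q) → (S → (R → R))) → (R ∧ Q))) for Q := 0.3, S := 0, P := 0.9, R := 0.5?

¬S: Gödel ¬ of 0 = 1 (operand is 0)
¬Q: Gödel ¬ of 0.3 = 0 (operand ≠ 0)
(¬S ∨ ¬Q) = max(1, 0) = 1
(R ∧ P) = min(0.5, 0.9) = 0.5
¬(R ∧ P): Gödel ¬ of 0.5 = 0 (operand ≠ 0)
((¬S ∨ ¬Q) ∧ ¬(R ∧ P)) = min(1, 0) = 0
¬R: Gödel ¬ of 0.5 = 0 (operand ≠ 0)
(((¬S ∨ ¬Q) ∧ ¬(R ∧ P)) ∨ ¬R) = max(0, 0) = 0
¬(((¬S ∨ ¬Q) ∧ ¬(R ∧ P)) ∨ ¬R): Gödel ¬ of 0 = 1 (operand is 0)
(P ∨ ¬(((¬S ∨ ¬Q) ∧ ¬(R ∧ P)) ∨ ¬R)) = max(0.9, 1) = 1
(Q ∧ Q) = min(0.3, 0.3) = 0.3
(R → R): 0.5 ≤ 0.5, so result = 1
(S → (R → R)): 0 ≤ 1, so result = 1
((Q ∧ Q) → (S → (R → R))): 0.3 ≤ 1, so result = 1
(R ∧ Q) = min(0.5, 0.3) = 0.3
(((Q ∧ Q) → (S → (R → R))) → (R ∧ Q)): 1 > 0.3, so result = 0.3
((P ∨ ¬(((¬S ∨ ¬Q) ∧ ¬(R ∧ P)) ∨ ¬R)) ∧ (((Q ∧ Q) → (S → (R → R))) → (R ∧ Q))) = min(1, 0.3) = 0.3

0.30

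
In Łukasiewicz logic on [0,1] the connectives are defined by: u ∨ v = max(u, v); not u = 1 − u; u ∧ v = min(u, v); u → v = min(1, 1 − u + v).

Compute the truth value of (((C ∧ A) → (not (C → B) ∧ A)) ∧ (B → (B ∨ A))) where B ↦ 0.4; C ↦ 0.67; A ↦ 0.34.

0.93

(C ∧ A) = min(0.67, 0.34) = 0.34
(C → B): min(1, 1 − 0.67 + 0.4) = 0.73
not (C → B): Łukasiewicz ¬ gives 1 − 0.73 = 0.27
(not (C → B) ∧ A) = min(0.27, 0.34) = 0.27
((C ∧ A) → (not (C → B) ∧ A)): min(1, 1 − 0.34 + 0.27) = 0.93
(B ∨ A) = max(0.4, 0.34) = 0.4
(B → (B ∨ A)): min(1, 1 − 0.4 + 0.4) = 1
(((C ∧ A) → (not (C → B) ∧ A)) ∧ (B → (B ∨ A))) = min(0.93, 1) = 0.93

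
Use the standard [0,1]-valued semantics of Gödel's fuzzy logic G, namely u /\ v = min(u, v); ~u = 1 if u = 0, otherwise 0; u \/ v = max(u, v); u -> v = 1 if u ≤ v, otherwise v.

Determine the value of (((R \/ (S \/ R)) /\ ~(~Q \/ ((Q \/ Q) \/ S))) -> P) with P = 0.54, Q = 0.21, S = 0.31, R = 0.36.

1.00

(S \/ R) = max(0.31, 0.36) = 0.36
(R \/ (S \/ R)) = max(0.36, 0.36) = 0.36
~Q: Gödel ¬ of 0.21 = 0 (operand ≠ 0)
(Q \/ Q) = max(0.21, 0.21) = 0.21
((Q \/ Q) \/ S) = max(0.21, 0.31) = 0.31
(~Q \/ ((Q \/ Q) \/ S)) = max(0, 0.31) = 0.31
~(~Q \/ ((Q \/ Q) \/ S)): Gödel ¬ of 0.31 = 0 (operand ≠ 0)
((R \/ (S \/ R)) /\ ~(~Q \/ ((Q \/ Q) \/ S))) = min(0.36, 0) = 0
(((R \/ (S \/ R)) /\ ~(~Q \/ ((Q \/ Q) \/ S))) -> P): 0 ≤ 0.54, so result = 1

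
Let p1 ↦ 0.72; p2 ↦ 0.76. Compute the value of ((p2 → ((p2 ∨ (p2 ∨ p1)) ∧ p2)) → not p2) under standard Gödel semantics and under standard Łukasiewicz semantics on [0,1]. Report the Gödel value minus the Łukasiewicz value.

Gödel evaluation:
  (p2 ∨ p1) = max(0.76, 0.72) = 0.76
  (p2 ∨ (p2 ∨ p1)) = max(0.76, 0.76) = 0.76
  ((p2 ∨ (p2 ∨ p1)) ∧ p2) = min(0.76, 0.76) = 0.76
  (p2 → ((p2 ∨ (p2 ∨ p1)) ∧ p2)): 0.76 ≤ 0.76, so result = 1
  not p2: Gödel ¬ of 0.76 = 0 (operand ≠ 0)
  ((p2 → ((p2 ∨ (p2 ∨ p1)) ∧ p2)) → not p2): 1 > 0, so result = 0
  Gödel value = 0
Łukasiewicz evaluation:
  (p2 ∨ p1) = max(0.76, 0.72) = 0.76
  (p2 ∨ (p2 ∨ p1)) = max(0.76, 0.76) = 0.76
  ((p2 ∨ (p2 ∨ p1)) ∧ p2) = min(0.76, 0.76) = 0.76
  (p2 → ((p2 ∨ (p2 ∨ p1)) ∧ p2)): min(1, 1 − 0.76 + 0.76) = 1
  not p2: Łukasiewicz ¬ gives 1 − 0.76 = 0.24
  ((p2 → ((p2 ∨ (p2 ∨ p1)) ∧ p2)) → not p2): min(1, 1 − 1 + 0.24) = 0.24
  Łukasiewicz value = 0.24
Difference: 0 − 0.24 = -0.24

-0.24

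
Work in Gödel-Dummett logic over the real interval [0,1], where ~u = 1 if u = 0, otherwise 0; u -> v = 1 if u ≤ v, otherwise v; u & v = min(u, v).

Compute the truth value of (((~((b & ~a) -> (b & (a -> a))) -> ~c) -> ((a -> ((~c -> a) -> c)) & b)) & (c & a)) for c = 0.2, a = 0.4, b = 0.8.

0.20

~a: Gödel ¬ of 0.4 = 0 (operand ≠ 0)
(b & ~a) = min(0.8, 0) = 0
(a -> a): 0.4 ≤ 0.4, so result = 1
(b & (a -> a)) = min(0.8, 1) = 0.8
((b & ~a) -> (b & (a -> a))): 0 ≤ 0.8, so result = 1
~((b & ~a) -> (b & (a -> a))): Gödel ¬ of 1 = 0 (operand ≠ 0)
~c: Gödel ¬ of 0.2 = 0 (operand ≠ 0)
(~((b & ~a) -> (b & (a -> a))) -> ~c): 0 ≤ 0, so result = 1
~c: Gödel ¬ of 0.2 = 0 (operand ≠ 0)
(~c -> a): 0 ≤ 0.4, so result = 1
((~c -> a) -> c): 1 > 0.2, so result = 0.2
(a -> ((~c -> a) -> c)): 0.4 > 0.2, so result = 0.2
((a -> ((~c -> a) -> c)) & b) = min(0.2, 0.8) = 0.2
((~((b & ~a) -> (b & (a -> a))) -> ~c) -> ((a -> ((~c -> a) -> c)) & b)): 1 > 0.2, so result = 0.2
(c & a) = min(0.2, 0.4) = 0.2
(((~((b & ~a) -> (b & (a -> a))) -> ~c) -> ((a -> ((~c -> a) -> c)) & b)) & (c & a)) = min(0.2, 0.2) = 0.2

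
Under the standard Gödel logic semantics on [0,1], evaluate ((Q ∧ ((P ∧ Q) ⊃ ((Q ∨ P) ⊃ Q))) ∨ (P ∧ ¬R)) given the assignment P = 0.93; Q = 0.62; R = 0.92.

0.62

(P ∧ Q) = min(0.93, 0.62) = 0.62
(Q ∨ P) = max(0.62, 0.93) = 0.93
((Q ∨ P) ⊃ Q): 0.93 > 0.62, so result = 0.62
((P ∧ Q) ⊃ ((Q ∨ P) ⊃ Q)): 0.62 ≤ 0.62, so result = 1
(Q ∧ ((P ∧ Q) ⊃ ((Q ∨ P) ⊃ Q))) = min(0.62, 1) = 0.62
¬R: Gödel ¬ of 0.92 = 0 (operand ≠ 0)
(P ∧ ¬R) = min(0.93, 0) = 0
((Q ∧ ((P ∧ Q) ⊃ ((Q ∨ P) ⊃ Q))) ∨ (P ∧ ¬R)) = max(0.62, 0) = 0.62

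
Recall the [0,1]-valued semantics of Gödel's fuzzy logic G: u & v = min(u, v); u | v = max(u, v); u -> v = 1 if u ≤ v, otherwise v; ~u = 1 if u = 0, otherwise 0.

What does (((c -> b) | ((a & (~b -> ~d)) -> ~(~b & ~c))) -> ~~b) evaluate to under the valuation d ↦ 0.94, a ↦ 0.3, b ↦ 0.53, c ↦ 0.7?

1.00

(c -> b): 0.7 > 0.53, so result = 0.53
~b: Gödel ¬ of 0.53 = 0 (operand ≠ 0)
~d: Gödel ¬ of 0.94 = 0 (operand ≠ 0)
(~b -> ~d): 0 ≤ 0, so result = 1
(a & (~b -> ~d)) = min(0.3, 1) = 0.3
~b: Gödel ¬ of 0.53 = 0 (operand ≠ 0)
~c: Gödel ¬ of 0.7 = 0 (operand ≠ 0)
(~b & ~c) = min(0, 0) = 0
~(~b & ~c): Gödel ¬ of 0 = 1 (operand is 0)
((a & (~b -> ~d)) -> ~(~b & ~c)): 0.3 ≤ 1, so result = 1
((c -> b) | ((a & (~b -> ~d)) -> ~(~b & ~c))) = max(0.53, 1) = 1
~b: Gödel ¬ of 0.53 = 0 (operand ≠ 0)
~~b: Gödel ¬ of 0 = 1 (operand is 0)
(((c -> b) | ((a & (~b -> ~d)) -> ~(~b & ~c))) -> ~~b): 1 ≤ 1, so result = 1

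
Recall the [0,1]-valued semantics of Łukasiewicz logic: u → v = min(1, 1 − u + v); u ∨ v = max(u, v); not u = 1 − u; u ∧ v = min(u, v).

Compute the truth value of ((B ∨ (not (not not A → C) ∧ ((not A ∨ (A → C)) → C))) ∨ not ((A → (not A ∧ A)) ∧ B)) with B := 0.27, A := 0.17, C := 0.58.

0.73

not A: Łukasiewicz ¬ gives 1 − 0.17 = 0.83
not not A: Łukasiewicz ¬ gives 1 − 0.83 = 0.17
(not not A → C): min(1, 1 − 0.17 + 0.58) = 1
not (not not A → C): Łukasiewicz ¬ gives 1 − 1 = 0
not A: Łukasiewicz ¬ gives 1 − 0.17 = 0.83
(A → C): min(1, 1 − 0.17 + 0.58) = 1
(not A ∨ (A → C)) = max(0.83, 1) = 1
((not A ∨ (A → C)) → C): min(1, 1 − 1 + 0.58) = 0.58
(not (not not A → C) ∧ ((not A ∨ (A → C)) → C)) = min(0, 0.58) = 0
(B ∨ (not (not not A → C) ∧ ((not A ∨ (A → C)) → C))) = max(0.27, 0) = 0.27
not A: Łukasiewicz ¬ gives 1 − 0.17 = 0.83
(not A ∧ A) = min(0.83, 0.17) = 0.17
(A → (not A ∧ A)): min(1, 1 − 0.17 + 0.17) = 1
((A → (not A ∧ A)) ∧ B) = min(1, 0.27) = 0.27
not ((A → (not A ∧ A)) ∧ B): Łukasiewicz ¬ gives 1 − 0.27 = 0.73
((B ∨ (not (not not A → C) ∧ ((not A ∨ (A → C)) → C))) ∨ not ((A → (not A ∧ A)) ∧ B)) = max(0.27, 0.73) = 0.73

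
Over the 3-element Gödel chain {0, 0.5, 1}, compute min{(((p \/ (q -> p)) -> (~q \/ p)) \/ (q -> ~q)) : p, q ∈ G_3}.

The minimum is attained at p = 0.5, q = 0.5:
  (q -> p): 0.5 ≤ 0.5, so result = 1
  (p \/ (q -> p)) = max(0.5, 1) = 1
  ~q: Gödel ¬ of 0.5 = 0 (operand ≠ 0)
  (~q \/ p) = max(0, 0.5) = 0.5
  ((p \/ (q -> p)) -> (~q \/ p)): 1 > 0.5, so result = 0.5
  ~q: Gödel ¬ of 0.5 = 0 (operand ≠ 0)
  (q -> ~q): 0.5 > 0, so result = 0
  (((p \/ (q -> p)) -> (~q \/ p)) \/ (q -> ~q)) = max(0.5, 0) = 0.5
Checking all 9 assignments confirms none give a value below 0.50.

0.50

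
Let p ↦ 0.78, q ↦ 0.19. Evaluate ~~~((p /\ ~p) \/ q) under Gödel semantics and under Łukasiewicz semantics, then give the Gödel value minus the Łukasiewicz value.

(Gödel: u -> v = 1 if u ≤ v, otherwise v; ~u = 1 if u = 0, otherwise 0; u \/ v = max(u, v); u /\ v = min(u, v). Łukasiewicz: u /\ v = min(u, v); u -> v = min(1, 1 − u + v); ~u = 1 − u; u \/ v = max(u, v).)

Gödel evaluation:
  ~p: Gödel ¬ of 0.78 = 0 (operand ≠ 0)
  (p /\ ~p) = min(0.78, 0) = 0
  ((p /\ ~p) \/ q) = max(0, 0.19) = 0.19
  ~((p /\ ~p) \/ q): Gödel ¬ of 0.19 = 0 (operand ≠ 0)
  ~~((p /\ ~p) \/ q): Gödel ¬ of 0 = 1 (operand is 0)
  ~~~((p /\ ~p) \/ q): Gödel ¬ of 1 = 0 (operand ≠ 0)
  Gödel value = 0
Łukasiewicz evaluation:
  ~p: Łukasiewicz ¬ gives 1 − 0.78 = 0.22
  (p /\ ~p) = min(0.78, 0.22) = 0.22
  ((p /\ ~p) \/ q) = max(0.22, 0.19) = 0.22
  ~((p /\ ~p) \/ q): Łukasiewicz ¬ gives 1 − 0.22 = 0.78
  ~~((p /\ ~p) \/ q): Łukasiewicz ¬ gives 1 − 0.78 = 0.22
  ~~~((p /\ ~p) \/ q): Łukasiewicz ¬ gives 1 − 0.22 = 0.78
  Łukasiewicz value = 0.78
Difference: 0 − 0.78 = -0.78

-0.78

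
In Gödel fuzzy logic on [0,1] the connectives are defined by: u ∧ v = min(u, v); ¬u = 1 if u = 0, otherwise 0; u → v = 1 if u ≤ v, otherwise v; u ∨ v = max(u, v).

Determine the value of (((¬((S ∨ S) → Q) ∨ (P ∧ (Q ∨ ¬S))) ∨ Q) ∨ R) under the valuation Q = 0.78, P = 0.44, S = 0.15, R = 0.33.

(S ∨ S) = max(0.15, 0.15) = 0.15
((S ∨ S) → Q): 0.15 ≤ 0.78, so result = 1
¬((S ∨ S) → Q): Gödel ¬ of 1 = 0 (operand ≠ 0)
¬S: Gödel ¬ of 0.15 = 0 (operand ≠ 0)
(Q ∨ ¬S) = max(0.78, 0) = 0.78
(P ∧ (Q ∨ ¬S)) = min(0.44, 0.78) = 0.44
(¬((S ∨ S) → Q) ∨ (P ∧ (Q ∨ ¬S))) = max(0, 0.44) = 0.44
((¬((S ∨ S) → Q) ∨ (P ∧ (Q ∨ ¬S))) ∨ Q) = max(0.44, 0.78) = 0.78
(((¬((S ∨ S) → Q) ∨ (P ∧ (Q ∨ ¬S))) ∨ Q) ∨ R) = max(0.78, 0.33) = 0.78

0.78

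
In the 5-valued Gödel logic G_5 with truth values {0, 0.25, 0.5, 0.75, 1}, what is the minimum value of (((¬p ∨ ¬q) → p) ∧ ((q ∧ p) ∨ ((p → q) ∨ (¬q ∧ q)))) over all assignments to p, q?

0.00

The minimum is attained at p = 0, q = 0:
  ¬p: Gödel ¬ of 0 = 1 (operand is 0)
  ¬q: Gödel ¬ of 0 = 1 (operand is 0)
  (¬p ∨ ¬q) = max(1, 1) = 1
  ((¬p ∨ ¬q) → p): 1 > 0, so result = 0
  (q ∧ p) = min(0, 0) = 0
  (p → q): 0 ≤ 0, so result = 1
  ¬q: Gödel ¬ of 0 = 1 (operand is 0)
  (¬q ∧ q) = min(1, 0) = 0
  ((p → q) ∨ (¬q ∧ q)) = max(1, 0) = 1
  ((q ∧ p) ∨ ((p → q) ∨ (¬q ∧ q))) = max(0, 1) = 1
  (((¬p ∨ ¬q) → p) ∧ ((q ∧ p) ∨ ((p → q) ∨ (¬q ∧ q)))) = min(0, 1) = 0
Checking all 25 assignments confirms none give a value below 0.00.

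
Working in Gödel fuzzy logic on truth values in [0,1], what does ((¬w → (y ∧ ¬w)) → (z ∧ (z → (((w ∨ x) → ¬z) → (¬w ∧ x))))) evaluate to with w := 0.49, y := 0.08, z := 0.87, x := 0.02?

¬w: Gödel ¬ of 0.49 = 0 (operand ≠ 0)
¬w: Gödel ¬ of 0.49 = 0 (operand ≠ 0)
(y ∧ ¬w) = min(0.08, 0) = 0
(¬w → (y ∧ ¬w)): 0 ≤ 0, so result = 1
(w ∨ x) = max(0.49, 0.02) = 0.49
¬z: Gödel ¬ of 0.87 = 0 (operand ≠ 0)
((w ∨ x) → ¬z): 0.49 > 0, so result = 0
¬w: Gödel ¬ of 0.49 = 0 (operand ≠ 0)
(¬w ∧ x) = min(0, 0.02) = 0
(((w ∨ x) → ¬z) → (¬w ∧ x)): 0 ≤ 0, so result = 1
(z → (((w ∨ x) → ¬z) → (¬w ∧ x))): 0.87 ≤ 1, so result = 1
(z ∧ (z → (((w ∨ x) → ¬z) → (¬w ∧ x)))) = min(0.87, 1) = 0.87
((¬w → (y ∧ ¬w)) → (z ∧ (z → (((w ∨ x) → ¬z) → (¬w ∧ x))))): 1 > 0.87, so result = 0.87

0.87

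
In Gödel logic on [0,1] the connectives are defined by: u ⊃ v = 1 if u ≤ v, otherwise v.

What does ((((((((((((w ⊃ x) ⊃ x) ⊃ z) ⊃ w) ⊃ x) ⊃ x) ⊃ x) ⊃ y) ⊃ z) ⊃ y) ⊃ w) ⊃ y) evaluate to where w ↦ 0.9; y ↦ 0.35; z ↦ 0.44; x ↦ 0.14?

0.35

(w ⊃ x): 0.9 > 0.14, so result = 0.14
((w ⊃ x) ⊃ x): 0.14 ≤ 0.14, so result = 1
(((w ⊃ x) ⊃ x) ⊃ z): 1 > 0.44, so result = 0.44
((((w ⊃ x) ⊃ x) ⊃ z) ⊃ w): 0.44 ≤ 0.9, so result = 1
(((((w ⊃ x) ⊃ x) ⊃ z) ⊃ w) ⊃ x): 1 > 0.14, so result = 0.14
((((((w ⊃ x) ⊃ x) ⊃ z) ⊃ w) ⊃ x) ⊃ x): 0.14 ≤ 0.14, so result = 1
(((((((w ⊃ x) ⊃ x) ⊃ z) ⊃ w) ⊃ x) ⊃ x) ⊃ x): 1 > 0.14, so result = 0.14
((((((((w ⊃ x) ⊃ x) ⊃ z) ⊃ w) ⊃ x) ⊃ x) ⊃ x) ⊃ y): 0.14 ≤ 0.35, so result = 1
(((((((((w ⊃ x) ⊃ x) ⊃ z) ⊃ w) ⊃ x) ⊃ x) ⊃ x) ⊃ y) ⊃ z): 1 > 0.44, so result = 0.44
((((((((((w ⊃ x) ⊃ x) ⊃ z) ⊃ w) ⊃ x) ⊃ x) ⊃ x) ⊃ y) ⊃ z) ⊃ y): 0.44 > 0.35, so result = 0.35
(((((((((((w ⊃ x) ⊃ x) ⊃ z) ⊃ w) ⊃ x) ⊃ x) ⊃ x) ⊃ y) ⊃ z) ⊃ y) ⊃ w): 0.35 ≤ 0.9, so result = 1
((((((((((((w ⊃ x) ⊃ x) ⊃ z) ⊃ w) ⊃ x) ⊃ x) ⊃ x) ⊃ y) ⊃ z) ⊃ y) ⊃ w) ⊃ y): 1 > 0.35, so result = 0.35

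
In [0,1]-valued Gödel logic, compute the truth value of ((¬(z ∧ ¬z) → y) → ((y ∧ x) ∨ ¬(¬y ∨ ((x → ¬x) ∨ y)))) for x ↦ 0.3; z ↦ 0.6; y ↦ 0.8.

0.30

¬z: Gödel ¬ of 0.6 = 0 (operand ≠ 0)
(z ∧ ¬z) = min(0.6, 0) = 0
¬(z ∧ ¬z): Gödel ¬ of 0 = 1 (operand is 0)
(¬(z ∧ ¬z) → y): 1 > 0.8, so result = 0.8
(y ∧ x) = min(0.8, 0.3) = 0.3
¬y: Gödel ¬ of 0.8 = 0 (operand ≠ 0)
¬x: Gödel ¬ of 0.3 = 0 (operand ≠ 0)
(x → ¬x): 0.3 > 0, so result = 0
((x → ¬x) ∨ y) = max(0, 0.8) = 0.8
(¬y ∨ ((x → ¬x) ∨ y)) = max(0, 0.8) = 0.8
¬(¬y ∨ ((x → ¬x) ∨ y)): Gödel ¬ of 0.8 = 0 (operand ≠ 0)
((y ∧ x) ∨ ¬(¬y ∨ ((x → ¬x) ∨ y))) = max(0.3, 0) = 0.3
((¬(z ∧ ¬z) → y) → ((y ∧ x) ∨ ¬(¬y ∨ ((x → ¬x) ∨ y)))): 0.8 > 0.3, so result = 0.3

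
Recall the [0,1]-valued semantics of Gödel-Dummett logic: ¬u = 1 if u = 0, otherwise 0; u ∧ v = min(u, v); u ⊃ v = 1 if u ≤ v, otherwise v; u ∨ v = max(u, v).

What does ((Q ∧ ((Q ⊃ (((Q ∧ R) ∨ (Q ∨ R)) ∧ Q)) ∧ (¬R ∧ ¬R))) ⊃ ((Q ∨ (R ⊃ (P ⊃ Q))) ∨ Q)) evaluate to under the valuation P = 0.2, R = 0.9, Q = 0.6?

(Q ∧ R) = min(0.6, 0.9) = 0.6
(Q ∨ R) = max(0.6, 0.9) = 0.9
((Q ∧ R) ∨ (Q ∨ R)) = max(0.6, 0.9) = 0.9
(((Q ∧ R) ∨ (Q ∨ R)) ∧ Q) = min(0.9, 0.6) = 0.6
(Q ⊃ (((Q ∧ R) ∨ (Q ∨ R)) ∧ Q)): 0.6 ≤ 0.6, so result = 1
¬R: Gödel ¬ of 0.9 = 0 (operand ≠ 0)
¬R: Gödel ¬ of 0.9 = 0 (operand ≠ 0)
(¬R ∧ ¬R) = min(0, 0) = 0
((Q ⊃ (((Q ∧ R) ∨ (Q ∨ R)) ∧ Q)) ∧ (¬R ∧ ¬R)) = min(1, 0) = 0
(Q ∧ ((Q ⊃ (((Q ∧ R) ∨ (Q ∨ R)) ∧ Q)) ∧ (¬R ∧ ¬R))) = min(0.6, 0) = 0
(P ⊃ Q): 0.2 ≤ 0.6, so result = 1
(R ⊃ (P ⊃ Q)): 0.9 ≤ 1, so result = 1
(Q ∨ (R ⊃ (P ⊃ Q))) = max(0.6, 1) = 1
((Q ∨ (R ⊃ (P ⊃ Q))) ∨ Q) = max(1, 0.6) = 1
((Q ∧ ((Q ⊃ (((Q ∧ R) ∨ (Q ∨ R)) ∧ Q)) ∧ (¬R ∧ ¬R))) ⊃ ((Q ∨ (R ⊃ (P ⊃ Q))) ∨ Q)): 0 ≤ 1, so result = 1

1.00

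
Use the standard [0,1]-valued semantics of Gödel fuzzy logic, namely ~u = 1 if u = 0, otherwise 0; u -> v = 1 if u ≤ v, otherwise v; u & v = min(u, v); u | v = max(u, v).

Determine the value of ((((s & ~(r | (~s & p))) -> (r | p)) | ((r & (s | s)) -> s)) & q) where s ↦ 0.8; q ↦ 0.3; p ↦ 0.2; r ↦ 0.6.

~s: Gödel ¬ of 0.8 = 0 (operand ≠ 0)
(~s & p) = min(0, 0.2) = 0
(r | (~s & p)) = max(0.6, 0) = 0.6
~(r | (~s & p)): Gödel ¬ of 0.6 = 0 (operand ≠ 0)
(s & ~(r | (~s & p))) = min(0.8, 0) = 0
(r | p) = max(0.6, 0.2) = 0.6
((s & ~(r | (~s & p))) -> (r | p)): 0 ≤ 0.6, so result = 1
(s | s) = max(0.8, 0.8) = 0.8
(r & (s | s)) = min(0.6, 0.8) = 0.6
((r & (s | s)) -> s): 0.6 ≤ 0.8, so result = 1
(((s & ~(r | (~s & p))) -> (r | p)) | ((r & (s | s)) -> s)) = max(1, 1) = 1
((((s & ~(r | (~s & p))) -> (r | p)) | ((r & (s | s)) -> s)) & q) = min(1, 0.3) = 0.3

0.30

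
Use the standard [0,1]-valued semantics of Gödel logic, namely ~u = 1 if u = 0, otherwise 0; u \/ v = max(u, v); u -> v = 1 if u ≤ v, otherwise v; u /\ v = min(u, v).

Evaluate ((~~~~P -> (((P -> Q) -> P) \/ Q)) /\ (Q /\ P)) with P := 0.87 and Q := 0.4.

0.40

~P: Gödel ¬ of 0.87 = 0 (operand ≠ 0)
~~P: Gödel ¬ of 0 = 1 (operand is 0)
~~~P: Gödel ¬ of 1 = 0 (operand ≠ 0)
~~~~P: Gödel ¬ of 0 = 1 (operand is 0)
(P -> Q): 0.87 > 0.4, so result = 0.4
((P -> Q) -> P): 0.4 ≤ 0.87, so result = 1
(((P -> Q) -> P) \/ Q) = max(1, 0.4) = 1
(~~~~P -> (((P -> Q) -> P) \/ Q)): 1 ≤ 1, so result = 1
(Q /\ P) = min(0.4, 0.87) = 0.4
((~~~~P -> (((P -> Q) -> P) \/ Q)) /\ (Q /\ P)) = min(1, 0.4) = 0.4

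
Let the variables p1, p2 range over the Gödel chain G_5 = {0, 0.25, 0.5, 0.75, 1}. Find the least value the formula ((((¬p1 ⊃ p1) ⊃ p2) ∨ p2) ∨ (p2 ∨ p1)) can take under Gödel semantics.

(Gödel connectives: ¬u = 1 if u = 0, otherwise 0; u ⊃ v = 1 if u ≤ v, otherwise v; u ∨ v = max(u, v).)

The minimum is attained at p1 = 0.25, p2 = 0:
  ¬p1: Gödel ¬ of 0.25 = 0 (operand ≠ 0)
  (¬p1 ⊃ p1): 0 ≤ 0.25, so result = 1
  ((¬p1 ⊃ p1) ⊃ p2): 1 > 0, so result = 0
  (((¬p1 ⊃ p1) ⊃ p2) ∨ p2) = max(0, 0) = 0
  (p2 ∨ p1) = max(0, 0.25) = 0.25
  ((((¬p1 ⊃ p1) ⊃ p2) ∨ p2) ∨ (p2 ∨ p1)) = max(0, 0.25) = 0.25
Checking all 25 assignments confirms none give a value below 0.25.

0.25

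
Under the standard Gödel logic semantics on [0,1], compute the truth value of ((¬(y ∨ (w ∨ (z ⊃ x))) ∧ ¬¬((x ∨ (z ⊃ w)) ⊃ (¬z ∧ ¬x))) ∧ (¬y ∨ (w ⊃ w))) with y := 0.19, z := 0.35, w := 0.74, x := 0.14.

0.00

(z ⊃ x): 0.35 > 0.14, so result = 0.14
(w ∨ (z ⊃ x)) = max(0.74, 0.14) = 0.74
(y ∨ (w ∨ (z ⊃ x))) = max(0.19, 0.74) = 0.74
¬(y ∨ (w ∨ (z ⊃ x))): Gödel ¬ of 0.74 = 0 (operand ≠ 0)
(z ⊃ w): 0.35 ≤ 0.74, so result = 1
(x ∨ (z ⊃ w)) = max(0.14, 1) = 1
¬z: Gödel ¬ of 0.35 = 0 (operand ≠ 0)
¬x: Gödel ¬ of 0.14 = 0 (operand ≠ 0)
(¬z ∧ ¬x) = min(0, 0) = 0
((x ∨ (z ⊃ w)) ⊃ (¬z ∧ ¬x)): 1 > 0, so result = 0
¬((x ∨ (z ⊃ w)) ⊃ (¬z ∧ ¬x)): Gödel ¬ of 0 = 1 (operand is 0)
¬¬((x ∨ (z ⊃ w)) ⊃ (¬z ∧ ¬x)): Gödel ¬ of 1 = 0 (operand ≠ 0)
(¬(y ∨ (w ∨ (z ⊃ x))) ∧ ¬¬((x ∨ (z ⊃ w)) ⊃ (¬z ∧ ¬x))) = min(0, 0) = 0
¬y: Gödel ¬ of 0.19 = 0 (operand ≠ 0)
(w ⊃ w): 0.74 ≤ 0.74, so result = 1
(¬y ∨ (w ⊃ w)) = max(0, 1) = 1
((¬(y ∨ (w ∨ (z ⊃ x))) ∧ ¬¬((x ∨ (z ⊃ w)) ⊃ (¬z ∧ ¬x))) ∧ (¬y ∨ (w ⊃ w))) = min(0, 1) = 0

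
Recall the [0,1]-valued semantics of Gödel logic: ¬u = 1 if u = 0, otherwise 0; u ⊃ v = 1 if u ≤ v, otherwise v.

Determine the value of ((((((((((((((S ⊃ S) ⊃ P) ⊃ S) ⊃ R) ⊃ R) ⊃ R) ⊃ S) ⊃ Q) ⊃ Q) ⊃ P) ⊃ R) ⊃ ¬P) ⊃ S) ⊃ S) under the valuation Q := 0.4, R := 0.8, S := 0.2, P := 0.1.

(S ⊃ S): 0.2 ≤ 0.2, so result = 1
((S ⊃ S) ⊃ P): 1 > 0.1, so result = 0.1
(((S ⊃ S) ⊃ P) ⊃ S): 0.1 ≤ 0.2, so result = 1
((((S ⊃ S) ⊃ P) ⊃ S) ⊃ R): 1 > 0.8, so result = 0.8
(((((S ⊃ S) ⊃ P) ⊃ S) ⊃ R) ⊃ R): 0.8 ≤ 0.8, so result = 1
((((((S ⊃ S) ⊃ P) ⊃ S) ⊃ R) ⊃ R) ⊃ R): 1 > 0.8, so result = 0.8
(((((((S ⊃ S) ⊃ P) ⊃ S) ⊃ R) ⊃ R) ⊃ R) ⊃ S): 0.8 > 0.2, so result = 0.2
((((((((S ⊃ S) ⊃ P) ⊃ S) ⊃ R) ⊃ R) ⊃ R) ⊃ S) ⊃ Q): 0.2 ≤ 0.4, so result = 1
(((((((((S ⊃ S) ⊃ P) ⊃ S) ⊃ R) ⊃ R) ⊃ R) ⊃ S) ⊃ Q) ⊃ Q): 1 > 0.4, so result = 0.4
((((((((((S ⊃ S) ⊃ P) ⊃ S) ⊃ R) ⊃ R) ⊃ R) ⊃ S) ⊃ Q) ⊃ Q) ⊃ P): 0.4 > 0.1, so result = 0.1
(((((((((((S ⊃ S) ⊃ P) ⊃ S) ⊃ R) ⊃ R) ⊃ R) ⊃ S) ⊃ Q) ⊃ Q) ⊃ P) ⊃ R): 0.1 ≤ 0.8, so result = 1
¬P: Gödel ¬ of 0.1 = 0 (operand ≠ 0)
((((((((((((S ⊃ S) ⊃ P) ⊃ S) ⊃ R) ⊃ R) ⊃ R) ⊃ S) ⊃ Q) ⊃ Q) ⊃ P) ⊃ R) ⊃ ¬P): 1 > 0, so result = 0
(((((((((((((S ⊃ S) ⊃ P) ⊃ S) ⊃ R) ⊃ R) ⊃ R) ⊃ S) ⊃ Q) ⊃ Q) ⊃ P) ⊃ R) ⊃ ¬P) ⊃ S): 0 ≤ 0.2, so result = 1
((((((((((((((S ⊃ S) ⊃ P) ⊃ S) ⊃ R) ⊃ R) ⊃ R) ⊃ S) ⊃ Q) ⊃ Q) ⊃ P) ⊃ R) ⊃ ¬P) ⊃ S) ⊃ S): 1 > 0.2, so result = 0.2

0.20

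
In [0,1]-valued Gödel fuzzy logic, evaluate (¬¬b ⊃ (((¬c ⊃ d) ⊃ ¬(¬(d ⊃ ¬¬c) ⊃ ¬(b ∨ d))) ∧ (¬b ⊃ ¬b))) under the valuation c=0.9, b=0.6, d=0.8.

0.00

¬b: Gödel ¬ of 0.6 = 0 (operand ≠ 0)
¬¬b: Gödel ¬ of 0 = 1 (operand is 0)
¬c: Gödel ¬ of 0.9 = 0 (operand ≠ 0)
(¬c ⊃ d): 0 ≤ 0.8, so result = 1
¬c: Gödel ¬ of 0.9 = 0 (operand ≠ 0)
¬¬c: Gödel ¬ of 0 = 1 (operand is 0)
(d ⊃ ¬¬c): 0.8 ≤ 1, so result = 1
¬(d ⊃ ¬¬c): Gödel ¬ of 1 = 0 (operand ≠ 0)
(b ∨ d) = max(0.6, 0.8) = 0.8
¬(b ∨ d): Gödel ¬ of 0.8 = 0 (operand ≠ 0)
(¬(d ⊃ ¬¬c) ⊃ ¬(b ∨ d)): 0 ≤ 0, so result = 1
¬(¬(d ⊃ ¬¬c) ⊃ ¬(b ∨ d)): Gödel ¬ of 1 = 0 (operand ≠ 0)
((¬c ⊃ d) ⊃ ¬(¬(d ⊃ ¬¬c) ⊃ ¬(b ∨ d))): 1 > 0, so result = 0
¬b: Gödel ¬ of 0.6 = 0 (operand ≠ 0)
¬b: Gödel ¬ of 0.6 = 0 (operand ≠ 0)
(¬b ⊃ ¬b): 0 ≤ 0, so result = 1
(((¬c ⊃ d) ⊃ ¬(¬(d ⊃ ¬¬c) ⊃ ¬(b ∨ d))) ∧ (¬b ⊃ ¬b)) = min(0, 1) = 0
(¬¬b ⊃ (((¬c ⊃ d) ⊃ ¬(¬(d ⊃ ¬¬c) ⊃ ¬(b ∨ d))) ∧ (¬b ⊃ ¬b))): 1 > 0, so result = 0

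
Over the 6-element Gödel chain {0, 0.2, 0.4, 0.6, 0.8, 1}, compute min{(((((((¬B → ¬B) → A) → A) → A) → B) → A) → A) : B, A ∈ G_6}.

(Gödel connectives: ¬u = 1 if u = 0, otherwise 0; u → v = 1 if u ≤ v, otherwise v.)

The minimum is attained at B = 0, A = 0.2:
  ¬B: Gödel ¬ of 0 = 1 (operand is 0)
  ¬B: Gödel ¬ of 0 = 1 (operand is 0)
  (¬B → ¬B): 1 ≤ 1, so result = 1
  ((¬B → ¬B) → A): 1 > 0.2, so result = 0.2
  (((¬B → ¬B) → A) → A): 0.2 ≤ 0.2, so result = 1
  ((((¬B → ¬B) → A) → A) → A): 1 > 0.2, so result = 0.2
  (((((¬B → ¬B) → A) → A) → A) → B): 0.2 > 0, so result = 0
  ((((((¬B → ¬B) → A) → A) → A) → B) → A): 0 ≤ 0.2, so result = 1
  (((((((¬B → ¬B) → A) → A) → A) → B) → A) → A): 1 > 0.2, so result = 0.2
Checking all 36 assignments confirms none give a value below 0.20.

0.20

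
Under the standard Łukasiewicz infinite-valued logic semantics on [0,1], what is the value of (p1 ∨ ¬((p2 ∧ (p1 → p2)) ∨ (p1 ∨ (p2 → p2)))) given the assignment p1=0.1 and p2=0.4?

(p1 → p2): min(1, 1 − 0.1 + 0.4) = 1
(p2 ∧ (p1 → p2)) = min(0.4, 1) = 0.4
(p2 → p2): min(1, 1 − 0.4 + 0.4) = 1
(p1 ∨ (p2 → p2)) = max(0.1, 1) = 1
((p2 ∧ (p1 → p2)) ∨ (p1 ∨ (p2 → p2))) = max(0.4, 1) = 1
¬((p2 ∧ (p1 → p2)) ∨ (p1 ∨ (p2 → p2))): Łukasiewicz ¬ gives 1 − 1 = 0
(p1 ∨ ¬((p2 ∧ (p1 → p2)) ∨ (p1 ∨ (p2 → p2)))) = max(0.1, 0) = 0.1

0.10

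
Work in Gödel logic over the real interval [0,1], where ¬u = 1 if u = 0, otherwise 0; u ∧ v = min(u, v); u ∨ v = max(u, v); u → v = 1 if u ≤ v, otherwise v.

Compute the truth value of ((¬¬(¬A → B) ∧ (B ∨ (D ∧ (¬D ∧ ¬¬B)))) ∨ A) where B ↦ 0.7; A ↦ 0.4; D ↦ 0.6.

0.70

¬A: Gödel ¬ of 0.4 = 0 (operand ≠ 0)
(¬A → B): 0 ≤ 0.7, so result = 1
¬(¬A → B): Gödel ¬ of 1 = 0 (operand ≠ 0)
¬¬(¬A → B): Gödel ¬ of 0 = 1 (operand is 0)
¬D: Gödel ¬ of 0.6 = 0 (operand ≠ 0)
¬B: Gödel ¬ of 0.7 = 0 (operand ≠ 0)
¬¬B: Gödel ¬ of 0 = 1 (operand is 0)
(¬D ∧ ¬¬B) = min(0, 1) = 0
(D ∧ (¬D ∧ ¬¬B)) = min(0.6, 0) = 0
(B ∨ (D ∧ (¬D ∧ ¬¬B))) = max(0.7, 0) = 0.7
(¬¬(¬A → B) ∧ (B ∨ (D ∧ (¬D ∧ ¬¬B)))) = min(1, 0.7) = 0.7
((¬¬(¬A → B) ∧ (B ∨ (D ∧ (¬D ∧ ¬¬B)))) ∨ A) = max(0.7, 0.4) = 0.7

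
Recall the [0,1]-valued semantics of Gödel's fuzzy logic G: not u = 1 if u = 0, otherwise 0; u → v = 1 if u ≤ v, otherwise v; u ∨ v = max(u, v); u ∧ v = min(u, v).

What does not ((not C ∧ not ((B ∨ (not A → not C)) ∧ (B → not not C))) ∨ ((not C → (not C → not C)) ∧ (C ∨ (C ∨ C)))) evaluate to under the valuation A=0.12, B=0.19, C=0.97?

not C: Gödel ¬ of 0.97 = 0 (operand ≠ 0)
not A: Gödel ¬ of 0.12 = 0 (operand ≠ 0)
not C: Gödel ¬ of 0.97 = 0 (operand ≠ 0)
(not A → not C): 0 ≤ 0, so result = 1
(B ∨ (not A → not C)) = max(0.19, 1) = 1
not C: Gödel ¬ of 0.97 = 0 (operand ≠ 0)
not not C: Gödel ¬ of 0 = 1 (operand is 0)
(B → not not C): 0.19 ≤ 1, so result = 1
((B ∨ (not A → not C)) ∧ (B → not not C)) = min(1, 1) = 1
not ((B ∨ (not A → not C)) ∧ (B → not not C)): Gödel ¬ of 1 = 0 (operand ≠ 0)
(not C ∧ not ((B ∨ (not A → not C)) ∧ (B → not not C))) = min(0, 0) = 0
not C: Gödel ¬ of 0.97 = 0 (operand ≠ 0)
not C: Gödel ¬ of 0.97 = 0 (operand ≠ 0)
not C: Gödel ¬ of 0.97 = 0 (operand ≠ 0)
(not C → not C): 0 ≤ 0, so result = 1
(not C → (not C → not C)): 0 ≤ 1, so result = 1
(C ∨ C) = max(0.97, 0.97) = 0.97
(C ∨ (C ∨ C)) = max(0.97, 0.97) = 0.97
((not C → (not C → not C)) ∧ (C ∨ (C ∨ C))) = min(1, 0.97) = 0.97
((not C ∧ not ((B ∨ (not A → not C)) ∧ (B → not not C))) ∨ ((not C → (not C → not C)) ∧ (C ∨ (C ∨ C)))) = max(0, 0.97) = 0.97
not ((not C ∧ not ((B ∨ (not A → not C)) ∧ (B → not not C))) ∨ ((not C → (not C → not C)) ∧ (C ∨ (C ∨ C)))): Gödel ¬ of 0.97 = 0 (operand ≠ 0)

0.00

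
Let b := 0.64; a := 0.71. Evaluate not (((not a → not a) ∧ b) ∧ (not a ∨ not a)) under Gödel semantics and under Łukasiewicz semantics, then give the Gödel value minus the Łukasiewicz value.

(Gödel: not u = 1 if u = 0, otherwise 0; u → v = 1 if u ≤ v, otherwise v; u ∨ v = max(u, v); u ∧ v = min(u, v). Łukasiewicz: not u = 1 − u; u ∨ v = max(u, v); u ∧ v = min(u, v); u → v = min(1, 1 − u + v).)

Gödel evaluation:
  not a: Gödel ¬ of 0.71 = 0 (operand ≠ 0)
  not a: Gödel ¬ of 0.71 = 0 (operand ≠ 0)
  (not a → not a): 0 ≤ 0, so result = 1
  ((not a → not a) ∧ b) = min(1, 0.64) = 0.64
  not a: Gödel ¬ of 0.71 = 0 (operand ≠ 0)
  not a: Gödel ¬ of 0.71 = 0 (operand ≠ 0)
  (not a ∨ not a) = max(0, 0) = 0
  (((not a → not a) ∧ b) ∧ (not a ∨ not a)) = min(0.64, 0) = 0
  not (((not a → not a) ∧ b) ∧ (not a ∨ not a)): Gödel ¬ of 0 = 1 (operand is 0)
  Gödel value = 1
Łukasiewicz evaluation:
  not a: Łukasiewicz ¬ gives 1 − 0.71 = 0.29
  not a: Łukasiewicz ¬ gives 1 − 0.71 = 0.29
  (not a → not a): min(1, 1 − 0.29 + 0.29) = 1
  ((not a → not a) ∧ b) = min(1, 0.64) = 0.64
  not a: Łukasiewicz ¬ gives 1 − 0.71 = 0.29
  not a: Łukasiewicz ¬ gives 1 − 0.71 = 0.29
  (not a ∨ not a) = max(0.29, 0.29) = 0.29
  (((not a → not a) ∧ b) ∧ (not a ∨ not a)) = min(0.64, 0.29) = 0.29
  not (((not a → not a) ∧ b) ∧ (not a ∨ not a)): Łukasiewicz ¬ gives 1 − 0.29 = 0.71
  Łukasiewicz value = 0.71
Difference: 1 − 0.71 = 0.29

0.29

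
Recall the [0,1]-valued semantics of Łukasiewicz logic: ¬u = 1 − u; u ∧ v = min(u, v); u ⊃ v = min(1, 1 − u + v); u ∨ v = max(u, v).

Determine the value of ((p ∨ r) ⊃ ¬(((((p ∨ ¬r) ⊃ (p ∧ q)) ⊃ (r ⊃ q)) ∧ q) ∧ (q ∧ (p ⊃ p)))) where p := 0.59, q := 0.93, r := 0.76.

0.31

(p ∨ r) = max(0.59, 0.76) = 0.76
¬r: Łukasiewicz ¬ gives 1 − 0.76 = 0.24
(p ∨ ¬r) = max(0.59, 0.24) = 0.59
(p ∧ q) = min(0.59, 0.93) = 0.59
((p ∨ ¬r) ⊃ (p ∧ q)): min(1, 1 − 0.59 + 0.59) = 1
(r ⊃ q): min(1, 1 − 0.76 + 0.93) = 1
(((p ∨ ¬r) ⊃ (p ∧ q)) ⊃ (r ⊃ q)): min(1, 1 − 1 + 1) = 1
((((p ∨ ¬r) ⊃ (p ∧ q)) ⊃ (r ⊃ q)) ∧ q) = min(1, 0.93) = 0.93
(p ⊃ p): min(1, 1 − 0.59 + 0.59) = 1
(q ∧ (p ⊃ p)) = min(0.93, 1) = 0.93
(((((p ∨ ¬r) ⊃ (p ∧ q)) ⊃ (r ⊃ q)) ∧ q) ∧ (q ∧ (p ⊃ p))) = min(0.93, 0.93) = 0.93
¬(((((p ∨ ¬r) ⊃ (p ∧ q)) ⊃ (r ⊃ q)) ∧ q) ∧ (q ∧ (p ⊃ p))): Łukasiewicz ¬ gives 1 − 0.93 = 0.07
((p ∨ r) ⊃ ¬(((((p ∨ ¬r) ⊃ (p ∧ q)) ⊃ (r ⊃ q)) ∧ q) ∧ (q ∧ (p ⊃ p)))): min(1, 1 − 0.76 + 0.07) = 0.31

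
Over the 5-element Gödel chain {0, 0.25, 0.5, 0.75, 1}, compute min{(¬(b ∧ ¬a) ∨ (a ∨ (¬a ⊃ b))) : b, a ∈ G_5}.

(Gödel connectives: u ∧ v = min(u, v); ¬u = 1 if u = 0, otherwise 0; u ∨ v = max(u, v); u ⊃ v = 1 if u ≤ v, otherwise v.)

The minimum is attained at b = 0.25, a = 0:
  ¬a: Gödel ¬ of 0 = 1 (operand is 0)
  (b ∧ ¬a) = min(0.25, 1) = 0.25
  ¬(b ∧ ¬a): Gödel ¬ of 0.25 = 0 (operand ≠ 0)
  ¬a: Gödel ¬ of 0 = 1 (operand is 0)
  (¬a ⊃ b): 1 > 0.25, so result = 0.25
  (a ∨ (¬a ⊃ b)) = max(0, 0.25) = 0.25
  (¬(b ∧ ¬a) ∨ (a ∨ (¬a ⊃ b))) = max(0, 0.25) = 0.25
Checking all 25 assignments confirms none give a value below 0.25.

0.25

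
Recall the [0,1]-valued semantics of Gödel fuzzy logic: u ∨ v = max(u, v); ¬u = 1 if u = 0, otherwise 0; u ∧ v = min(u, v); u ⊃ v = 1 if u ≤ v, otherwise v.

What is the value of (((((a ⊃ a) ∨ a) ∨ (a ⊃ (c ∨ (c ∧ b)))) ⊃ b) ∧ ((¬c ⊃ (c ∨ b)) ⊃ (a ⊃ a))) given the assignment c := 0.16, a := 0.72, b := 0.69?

(a ⊃ a): 0.72 ≤ 0.72, so result = 1
((a ⊃ a) ∨ a) = max(1, 0.72) = 1
(c ∧ b) = min(0.16, 0.69) = 0.16
(c ∨ (c ∧ b)) = max(0.16, 0.16) = 0.16
(a ⊃ (c ∨ (c ∧ b))): 0.72 > 0.16, so result = 0.16
(((a ⊃ a) ∨ a) ∨ (a ⊃ (c ∨ (c ∧ b)))) = max(1, 0.16) = 1
((((a ⊃ a) ∨ a) ∨ (a ⊃ (c ∨ (c ∧ b)))) ⊃ b): 1 > 0.69, so result = 0.69
¬c: Gödel ¬ of 0.16 = 0 (operand ≠ 0)
(c ∨ b) = max(0.16, 0.69) = 0.69
(¬c ⊃ (c ∨ b)): 0 ≤ 0.69, so result = 1
(a ⊃ a): 0.72 ≤ 0.72, so result = 1
((¬c ⊃ (c ∨ b)) ⊃ (a ⊃ a)): 1 ≤ 1, so result = 1
(((((a ⊃ a) ∨ a) ∨ (a ⊃ (c ∨ (c ∧ b)))) ⊃ b) ∧ ((¬c ⊃ (c ∨ b)) ⊃ (a ⊃ a))) = min(0.69, 1) = 0.69

0.69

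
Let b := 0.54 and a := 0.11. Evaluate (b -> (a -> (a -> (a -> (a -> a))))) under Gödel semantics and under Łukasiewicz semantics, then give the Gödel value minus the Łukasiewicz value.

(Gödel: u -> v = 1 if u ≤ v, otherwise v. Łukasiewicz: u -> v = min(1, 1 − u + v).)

Gödel evaluation:
  (a -> a): 0.11 ≤ 0.11, so result = 1
  (a -> (a -> a)): 0.11 ≤ 1, so result = 1
  (a -> (a -> (a -> a))): 0.11 ≤ 1, so result = 1
  (a -> (a -> (a -> (a -> a)))): 0.11 ≤ 1, so result = 1
  (b -> (a -> (a -> (a -> (a -> a))))): 0.54 ≤ 1, so result = 1
  Gödel value = 1
Łukasiewicz evaluation:
  (a -> a): min(1, 1 − 0.11 + 0.11) = 1
  (a -> (a -> a)): min(1, 1 − 0.11 + 1) = 1
  (a -> (a -> (a -> a))): min(1, 1 − 0.11 + 1) = 1
  (a -> (a -> (a -> (a -> a)))): min(1, 1 − 0.11 + 1) = 1
  (b -> (a -> (a -> (a -> (a -> a))))): min(1, 1 − 0.54 + 1) = 1
  Łukasiewicz value = 1
Difference: 1 − 1 = 0.00

0.00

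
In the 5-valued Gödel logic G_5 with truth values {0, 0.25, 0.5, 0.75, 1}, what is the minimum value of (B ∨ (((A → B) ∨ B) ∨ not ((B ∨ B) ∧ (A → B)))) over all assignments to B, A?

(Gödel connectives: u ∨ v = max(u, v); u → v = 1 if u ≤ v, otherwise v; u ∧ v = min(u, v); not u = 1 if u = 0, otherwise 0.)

The minimum is attained at B = 0.25, A = 0.5:
  (A → B): 0.5 > 0.25, so result = 0.25
  ((A → B) ∨ B) = max(0.25, 0.25) = 0.25
  (B ∨ B) = max(0.25, 0.25) = 0.25
  (A → B): 0.5 > 0.25, so result = 0.25
  ((B ∨ B) ∧ (A → B)) = min(0.25, 0.25) = 0.25
  not ((B ∨ B) ∧ (A → B)): Gödel ¬ of 0.25 = 0 (operand ≠ 0)
  (((A → B) ∨ B) ∨ not ((B ∨ B) ∧ (A → B))) = max(0.25, 0) = 0.25
  (B ∨ (((A → B) ∨ B) ∨ not ((B ∨ B) ∧ (A → B)))) = max(0.25, 0.25) = 0.25
Checking all 25 assignments confirms none give a value below 0.25.

0.25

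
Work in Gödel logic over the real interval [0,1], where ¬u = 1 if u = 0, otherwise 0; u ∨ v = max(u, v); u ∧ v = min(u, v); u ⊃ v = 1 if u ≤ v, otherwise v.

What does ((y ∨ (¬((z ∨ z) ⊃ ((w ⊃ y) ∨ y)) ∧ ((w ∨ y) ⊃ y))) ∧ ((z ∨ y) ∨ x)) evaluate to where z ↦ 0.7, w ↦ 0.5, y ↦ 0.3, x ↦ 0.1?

0.30

(z ∨ z) = max(0.7, 0.7) = 0.7
(w ⊃ y): 0.5 > 0.3, so result = 0.3
((w ⊃ y) ∨ y) = max(0.3, 0.3) = 0.3
((z ∨ z) ⊃ ((w ⊃ y) ∨ y)): 0.7 > 0.3, so result = 0.3
¬((z ∨ z) ⊃ ((w ⊃ y) ∨ y)): Gödel ¬ of 0.3 = 0 (operand ≠ 0)
(w ∨ y) = max(0.5, 0.3) = 0.5
((w ∨ y) ⊃ y): 0.5 > 0.3, so result = 0.3
(¬((z ∨ z) ⊃ ((w ⊃ y) ∨ y)) ∧ ((w ∨ y) ⊃ y)) = min(0, 0.3) = 0
(y ∨ (¬((z ∨ z) ⊃ ((w ⊃ y) ∨ y)) ∧ ((w ∨ y) ⊃ y))) = max(0.3, 0) = 0.3
(z ∨ y) = max(0.7, 0.3) = 0.7
((z ∨ y) ∨ x) = max(0.7, 0.1) = 0.7
((y ∨ (¬((z ∨ z) ⊃ ((w ⊃ y) ∨ y)) ∧ ((w ∨ y) ⊃ y))) ∧ ((z ∨ y) ∨ x)) = min(0.3, 0.7) = 0.3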